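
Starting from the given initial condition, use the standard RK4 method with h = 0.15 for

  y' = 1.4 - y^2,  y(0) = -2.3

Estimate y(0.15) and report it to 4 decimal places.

-3.1755

RK4: k1 = f(s_n, y_n); k2 = f(s_n + h/2, y_n + (h/2)·k1); k3 = f(s_n + h/2, y_n + (h/2)·k2); k4 = f(s_n + h, y_n + h·k3); y_{n+1} = y_n + (h/6)·(k1 + 2k2 + 2k3 + k4).
s=0.000000, y=-2.300000:
  k1 = f(0.000000, -2.300000) = -3.890000
  k2 = f(0.075000, -2.591750) = -5.317168
  k3 = f(0.075000, -2.698788) = -5.883455
  k4 = f(0.150000, -3.182518) = -8.728422
  y ← -2.300000 + (0.15/6)·(k1 + 2k2 + 2k3 + k4) = -3.175492
y(0.15) ≈ -3.1755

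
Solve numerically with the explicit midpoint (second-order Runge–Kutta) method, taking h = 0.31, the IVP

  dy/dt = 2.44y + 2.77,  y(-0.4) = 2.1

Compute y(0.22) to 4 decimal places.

12.3612

Midpoint: k1 = f(t_n, y_n); k2 = f(t_n + h/2, y_n + (h/2)·k1); y_{n+1} = y_n + h·k2.
t=-0.400000, y=2.100000:
  k1 = f(-0.400000, 2.100000) = 7.894000
  k2 = f(-0.245000, 3.323570) = 10.879511
  y ← 2.100000 + 0.31·10.879511 = 5.472648
t=-0.090000, y=5.472648:
  k1 = f(-0.090000, 5.472648) = 16.123262
  k2 = f(0.065000, 7.971754) = 22.221080
  y ← 5.472648 + 0.31·22.221080 = 12.361183
y(0.22) ≈ 12.3612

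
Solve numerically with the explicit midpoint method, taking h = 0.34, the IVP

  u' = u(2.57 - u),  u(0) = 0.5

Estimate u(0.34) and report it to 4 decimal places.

Midpoint: k1 = f(t_n, u_n); k2 = f(t_n + h/2, u_n + (h/2)·k1); u_{n+1} = u_n + h·k2.
t=0.000000, u=0.500000:
  k1 = f(0.000000, 0.500000) = 1.035000
  k2 = f(0.170000, 0.675950) = 1.280283
  u ← 0.500000 + 0.34·1.280283 = 0.935296
u(0.34) ≈ 0.9353

0.9353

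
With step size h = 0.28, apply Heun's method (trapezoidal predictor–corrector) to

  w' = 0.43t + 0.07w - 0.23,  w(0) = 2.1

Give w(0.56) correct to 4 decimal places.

2.1207

Heun: k1 = f(t_n, w_n); k2 = f(t_n + h, w_n + h·k1); w_{n+1} = w_n + (h/2)·(k1 + k2).
t=0.000000, w=2.100000:
  k1 = f(0.000000, 2.100000) = -0.083000
  k2 = f(0.280000, 2.076760) = 0.035773
  w ← 2.100000 + (0.28/2)·(-0.083000 + 0.035773) = 2.093388
t=0.280000, w=2.093388:
  k1 = f(0.280000, 2.093388) = 0.036937
  k2 = f(0.560000, 2.103731) = 0.158061
  w ← 2.093388 + (0.28/2)·(0.036937 + 0.158061) = 2.120688
w(0.56) ≈ 2.1207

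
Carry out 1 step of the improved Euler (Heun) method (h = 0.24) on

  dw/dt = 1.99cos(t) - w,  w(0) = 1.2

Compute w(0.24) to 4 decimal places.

Heun: k1 = f(t_n, w_n); k2 = f(t_n + h, w_n + h·k1); w_{n+1} = w_n + (h/2)·(k1 + k2).
t=0.000000, w=1.200000:
  k1 = f(0.000000, 1.200000) = 0.790000
  k2 = f(0.240000, 1.389600) = 0.543363
  w ← 1.200000 + (0.24/2)·(0.790000 + 0.543363) = 1.360004
w(0.24) ≈ 1.3600

1.3600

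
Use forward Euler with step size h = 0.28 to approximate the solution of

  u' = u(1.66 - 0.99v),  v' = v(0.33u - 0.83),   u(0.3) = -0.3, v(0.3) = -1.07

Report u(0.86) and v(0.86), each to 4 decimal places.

Euler on (u,v): u_{n+1} = u_n + h·u', v_{n+1} = v_n + h·v'.
0.300000: (-0.300000, -1.070000); f=(-0.815790, 0.994030) → (-0.528421, -0.791672)
0.580000: (-0.528421, -0.791672); f=(-1.291332, 0.795138) → (-0.889994, -0.569033)
(u(0.86), v(0.86)) ≈ (-0.8900, -0.5690)

-0.8900, -0.5690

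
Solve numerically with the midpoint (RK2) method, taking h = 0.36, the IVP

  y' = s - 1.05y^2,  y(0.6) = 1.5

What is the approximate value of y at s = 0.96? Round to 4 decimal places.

Midpoint: k1 = f(s_n, y_n); k2 = f(s_n + h/2, y_n + (h/2)·k1); y_{n+1} = y_n + h·k2.
s=0.600000, y=1.500000:
  k1 = f(0.600000, 1.500000) = -1.762500
  k2 = f(0.780000, 1.182750) = -0.688842
  y ← 1.500000 + 0.36·(-0.688842) = 1.252017
y(0.96) ≈ 1.2520

1.2520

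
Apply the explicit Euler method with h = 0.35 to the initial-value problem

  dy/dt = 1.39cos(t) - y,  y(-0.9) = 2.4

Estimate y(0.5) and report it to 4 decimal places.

Euler: y_{n+1} = y_n + h·f(t_n, y_n).
t=-0.900000, y=2.400000: f=-1.535962 → y ← 2.400000 + 0.35·(-1.535962) = 1.862413
t=-0.550000, y=1.862413: f=-0.677404 → y ← 1.862413 + 0.35·(-0.677404) = 1.625322
t=-0.200000, y=1.625322: f=-0.263029 → y ← 1.625322 + 0.35·(-0.263029) = 1.533262
t=0.150000, y=1.533262: f=-0.158870 → y ← 1.533262 + 0.35·(-0.158870) = 1.477657
y(0.5) ≈ 1.4777

1.4777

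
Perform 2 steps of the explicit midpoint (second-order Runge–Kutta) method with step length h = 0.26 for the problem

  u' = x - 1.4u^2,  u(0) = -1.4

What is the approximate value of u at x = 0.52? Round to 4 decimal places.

-7.0630

Midpoint: k1 = f(x_n, u_n); k2 = f(x_n + h/2, u_n + (h/2)·k1); u_{n+1} = u_n + h·k2.
x=0.000000, u=-1.400000:
  k1 = f(0.000000, -1.400000) = -2.744000
  k2 = f(0.130000, -1.756720) = -4.190491
  u ← -1.400000 + 0.26·(-4.190491) = -2.489528
x=0.260000, u=-2.489528:
  k1 = f(0.260000, -2.489528) = -8.416848
  k2 = f(0.390000, -3.583718) = -17.590248
  u ← -2.489528 + 0.26·(-17.590248) = -7.062992
u(0.52) ≈ -7.0630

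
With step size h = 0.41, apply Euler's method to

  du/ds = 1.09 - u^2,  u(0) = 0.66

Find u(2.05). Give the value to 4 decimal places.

1.0440

Euler: u_{n+1} = u_n + h·f(s_n, u_n).
s=0.000000, u=0.660000: f=0.654400 → u ← 0.660000 + 0.41·0.654400 = 0.928304
s=0.410000, u=0.928304: f=0.228252 → u ← 0.928304 + 0.41·0.228252 = 1.021887
s=0.820000, u=1.021887: f=0.045747 → u ← 1.021887 + 0.41·0.045747 = 1.040643
s=1.230000, u=1.040643: f=0.007062 → u ← 1.040643 + 0.41·0.007062 = 1.043539
s=1.640000, u=1.043539: f=0.001027 → u ← 1.043539 + 0.41·0.001027 = 1.043960
u(2.05) ≈ 1.0440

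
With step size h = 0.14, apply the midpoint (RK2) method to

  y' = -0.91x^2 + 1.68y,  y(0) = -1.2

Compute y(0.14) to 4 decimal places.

Midpoint: k1 = f(x_n, y_n); k2 = f(x_n + h/2, y_n + (h/2)·k1); y_{n+1} = y_n + h·k2.
x=0.000000, y=-1.200000:
  k1 = f(0.000000, -1.200000) = -2.016000
  k2 = f(0.070000, -1.341120) = -2.257541
  y ← -1.200000 + 0.14·(-2.257541) = -1.516056
y(0.14) ≈ -1.5161

-1.5161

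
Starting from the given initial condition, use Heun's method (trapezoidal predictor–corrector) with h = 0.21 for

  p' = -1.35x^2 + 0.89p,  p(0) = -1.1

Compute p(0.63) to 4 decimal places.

-2.0557

Heun: k1 = f(x_n, p_n); k2 = f(x_n + h, p_n + h·k1); p_{n+1} = p_n + (h/2)·(k1 + k2).
x=0.000000, p=-1.100000:
  k1 = f(0.000000, -1.100000) = -0.979000
  k2 = f(0.210000, -1.305590) = -1.221510
  p ← -1.100000 + (0.21/2)·(-0.979000 + (-1.221510)) = -1.331054
x=0.210000, p=-1.331054:
  k1 = f(0.210000, -1.331054) = -1.244173
  k2 = f(0.420000, -1.592330) = -1.655314
  p ← -1.331054 + (0.21/2)·(-1.244173 + (-1.655314)) = -1.635500
x=0.420000, p=-1.635500:
  k1 = f(0.420000, -1.635500) = -1.693735
  k2 = f(0.630000, -1.991184) = -2.307969
  p ← -1.635500 + (0.21/2)·(-1.693735 + (-2.307969)) = -2.055678
p(0.63) ≈ -2.0557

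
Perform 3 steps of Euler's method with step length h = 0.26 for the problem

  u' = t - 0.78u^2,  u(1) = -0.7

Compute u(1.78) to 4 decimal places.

0.1096

Euler: u_{n+1} = u_n + h·f(t_n, u_n).
t=1.000000, u=-0.700000: f=0.617800 → u ← -0.700000 + 0.26·0.617800 = -0.539372
t=1.260000, u=-0.539372: f=1.033081 → u ← -0.539372 + 0.26·1.033081 = -0.270771
t=1.520000, u=-0.270771: f=1.462813 → u ← -0.270771 + 0.26·1.462813 = 0.109560
u(1.78) ≈ 0.1096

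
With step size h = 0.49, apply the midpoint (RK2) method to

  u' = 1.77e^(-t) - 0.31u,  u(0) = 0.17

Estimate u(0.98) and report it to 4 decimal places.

Midpoint: k1 = f(t_n, u_n); k2 = f(t_n + h/2, u_n + (h/2)·k1); u_{n+1} = u_n + h·k2.
t=0.000000, u=0.170000:
  k1 = f(0.000000, 0.170000) = 1.717300
  k2 = f(0.245000, 0.590739) = 1.202258
  u ← 0.170000 + 0.49·1.202258 = 0.759106
t=0.490000, u=0.759106:
  k1 = f(0.490000, 0.759106) = 0.849026
  k2 = f(0.735000, 0.967118) = 0.548918
  u ← 0.759106 + 0.49·0.548918 = 1.028076
u(0.98) ≈ 1.0281

1.0281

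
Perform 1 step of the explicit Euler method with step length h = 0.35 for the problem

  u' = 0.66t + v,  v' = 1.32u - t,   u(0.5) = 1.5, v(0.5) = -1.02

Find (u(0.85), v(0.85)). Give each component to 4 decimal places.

Euler on (u,v): u_{n+1} = u_n + h·u', v_{n+1} = v_n + h·v'.
0.500000: (1.500000, -1.020000); f=(-0.690000, 1.480000) → (1.258500, -0.502000)
(u(0.85), v(0.85)) ≈ (1.2585, -0.5020)

1.2585, -0.5020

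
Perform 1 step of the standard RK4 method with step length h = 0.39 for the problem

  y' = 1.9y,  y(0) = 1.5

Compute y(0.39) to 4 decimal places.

RK4: k1 = f(t_n, y_n); k2 = f(t_n + h/2, y_n + (h/2)·k1); k3 = f(t_n + h/2, y_n + (h/2)·k2); k4 = f(t_n + h, y_n + h·k3); y_{n+1} = y_n + (h/6)·(k1 + 2k2 + 2k3 + k4).
t=0.000000, y=1.500000:
  k1 = f(0.000000, 1.500000) = 2.850000
  k2 = f(0.195000, 2.055750) = 3.905925
  k3 = f(0.195000, 2.261655) = 4.297145
  k4 = f(0.390000, 3.175887) = 6.034185
  y ← 1.500000 + (0.39/6)·(k1 + 2k2 + 2k3 + k4) = 3.143871
y(0.39) ≈ 3.1439

3.1439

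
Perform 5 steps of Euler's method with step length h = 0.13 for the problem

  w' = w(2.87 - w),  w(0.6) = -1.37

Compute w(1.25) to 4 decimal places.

-45.4246

Euler: w_{n+1} = w_n + h·f(t_n, w_n).
t=0.600000, w=-1.370000: f=-5.808800 → w ← -1.370000 + 0.13·(-5.808800) = -2.125144
t=0.730000, w=-2.125144: f=-10.615400 → w ← -2.125144 + 0.13·(-10.615400) = -3.505146
t=0.860000, w=-3.505146: f=-22.345818 → w ← -3.505146 + 0.13·(-22.345818) = -6.410102
t=0.990000, w=-6.410102: f=-59.486406 → w ← -6.410102 + 0.13·(-59.486406) = -14.143335
t=1.120000, w=-14.143335: f=-240.625301 → w ← -14.143335 + 0.13·(-240.625301) = -45.424624
w(1.25) ≈ -45.4246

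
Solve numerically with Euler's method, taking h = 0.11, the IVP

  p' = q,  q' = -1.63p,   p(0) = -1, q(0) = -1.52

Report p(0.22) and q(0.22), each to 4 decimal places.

Euler on (p,q): p_{n+1} = p_n + h·p', q_{n+1} = q_n + h·q'.
0.000000: (-1.000000, -1.520000); f=(-1.520000, 1.630000) → (-1.167200, -1.340700)
0.110000: (-1.167200, -1.340700); f=(-1.340700, 1.902536) → (-1.314677, -1.131421)
(p(0.22), q(0.22)) ≈ (-1.3147, -1.1314)

-1.3147, -1.1314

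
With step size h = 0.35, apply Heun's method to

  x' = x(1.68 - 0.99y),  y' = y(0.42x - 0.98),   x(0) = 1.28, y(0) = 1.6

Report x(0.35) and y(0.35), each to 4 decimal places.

1.3805, 1.3757

Heun on (x,y): k1 = f(s_n, state_n); k2 = f(s_n + h, state_n + h·k1); state_{n+1} = state_n + (h/2)·(k1 + k2).
0.000000: (1.280000, 1.600000)
  k1 = (0.122880, -0.707840)
  predictor → (1.323008, 1.352256)
  k2 = (0.451498, -0.573812)
  → (1.380516, 1.375711)
(x(0.35), y(0.35)) ≈ (1.3805, 1.3757)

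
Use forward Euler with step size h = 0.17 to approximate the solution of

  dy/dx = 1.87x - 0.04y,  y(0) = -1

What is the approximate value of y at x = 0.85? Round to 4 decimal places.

-0.4297

Euler: y_{n+1} = y_n + h·f(x_n, y_n).
x=0.000000, y=-1.000000: f=0.040000 → y ← -1.000000 + 0.17·0.040000 = -0.993200
x=0.170000, y=-0.993200: f=0.357628 → y ← -0.993200 + 0.17·0.357628 = -0.932403
x=0.340000, y=-0.932403: f=0.673096 → y ← -0.932403 + 0.17·0.673096 = -0.817977
x=0.510000, y=-0.817977: f=0.986419 → y ← -0.817977 + 0.17·0.986419 = -0.650286
x=0.680000, y=-0.650286: f=1.297611 → y ← -0.650286 + 0.17·1.297611 = -0.429692
y(0.85) ≈ -0.4297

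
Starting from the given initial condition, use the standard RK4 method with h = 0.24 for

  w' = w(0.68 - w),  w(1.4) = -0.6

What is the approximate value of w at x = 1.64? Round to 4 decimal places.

RK4: k1 = f(x_n, w_n); k2 = f(x_n + h/2, w_n + (h/2)·k1); k3 = f(x_n + h/2, w_n + (h/2)·k2); k4 = f(x_n + h, w_n + h·k3); w_{n+1} = w_n + (h/6)·(k1 + 2k2 + 2k3 + k4).
x=1.400000, w=-0.600000:
  k1 = f(1.400000, -0.600000) = -0.768000
  k2 = f(1.520000, -0.692160) = -0.949754
  k3 = f(1.520000, -0.713971) = -0.995254
  k4 = f(1.640000, -0.838861) = -1.274113
  w ← -0.600000 + (0.24/6)·(k1 + 2k2 + 2k3 + k4) = -0.837285
w(1.64) ≈ -0.8373

-0.8373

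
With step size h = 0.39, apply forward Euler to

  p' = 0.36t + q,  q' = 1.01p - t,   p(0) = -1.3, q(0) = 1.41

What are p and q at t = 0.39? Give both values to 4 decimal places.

-0.7501, 0.8979

Euler on (p,q): p_{n+1} = p_n + h·p', q_{n+1} = q_n + h·q'.
0.000000: (-1.300000, 1.410000); f=(1.410000, -1.313000) → (-0.750100, 0.897930)
(p(0.39), q(0.39)) ≈ (-0.7501, 0.8979)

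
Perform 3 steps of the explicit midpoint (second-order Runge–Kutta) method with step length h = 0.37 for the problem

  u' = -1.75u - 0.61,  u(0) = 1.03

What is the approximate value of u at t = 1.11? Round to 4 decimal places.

Midpoint: k1 = f(t_n, u_n); k2 = f(t_n + h/2, u_n + (h/2)·k1); u_{n+1} = u_n + h·k2.
t=0.000000, u=1.030000:
  k1 = f(0.000000, 1.030000) = -2.412500
  k2 = f(0.185000, 0.583688) = -1.631453
  u ← 1.030000 + 0.37·(-1.631453) = 0.426362
t=0.370000, u=0.426362:
  k1 = f(0.370000, 0.426362) = -1.356134
  k2 = f(0.555000, 0.175478) = -0.917086
  u ← 0.426362 + 0.37·(-0.917086) = 0.087041
t=0.740000, u=0.087041:
  k1 = f(0.740000, 0.087041) = -0.762321
  k2 = f(0.925000, -0.053989) = -0.515520
  u ← 0.087041 + 0.37·(-0.515520) = -0.103702
u(1.11) ≈ -0.1037

-0.1037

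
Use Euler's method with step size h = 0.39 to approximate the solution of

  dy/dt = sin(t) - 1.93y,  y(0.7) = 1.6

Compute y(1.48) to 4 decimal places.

Euler: y_{n+1} = y_n + h·f(t_n, y_n).
t=0.700000, y=1.600000: f=-2.443782 → y ← 1.600000 + 0.39·(-2.443782) = 0.646925
t=1.090000, y=0.646925: f=-0.361938 → y ← 0.646925 + 0.39·(-0.361938) = 0.505769
y(1.48) ≈ 0.5058

0.5058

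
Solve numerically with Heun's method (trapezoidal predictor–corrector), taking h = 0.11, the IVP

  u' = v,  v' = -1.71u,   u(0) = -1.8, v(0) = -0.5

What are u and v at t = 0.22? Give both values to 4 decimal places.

-1.8346, 0.1908

Heun on (u,v): k1 = f(t_n, state_n); k2 = f(t_n + h, state_n + h·k1); state_{n+1} = state_n + (h/2)·(k1 + k2).
0.000000: (-1.800000, -0.500000)
  k1 = (-0.500000, 3.078000)
  predictor → (-1.855000, -0.161420)
  k2 = (-0.161420, 3.172050)
  → (-1.836378, -0.156247)
0.110000: (-1.836378, -0.156247)
  k1 = (-0.156247, 3.140207)
  predictor → (-1.853565, 0.189175)
  k2 = (0.189175, 3.169597)
  → (-1.834567, 0.190792)
(u(0.22), v(0.22)) ≈ (-1.8346, 0.1908)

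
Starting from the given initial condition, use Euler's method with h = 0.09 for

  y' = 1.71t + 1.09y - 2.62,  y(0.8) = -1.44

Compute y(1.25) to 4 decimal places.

-2.8317

Euler: y_{n+1} = y_n + h·f(t_n, y_n).
t=0.800000, y=-1.440000: f=-2.821600 → y ← -1.440000 + 0.09·(-2.821600) = -1.693944
t=0.890000, y=-1.693944: f=-2.944499 → y ← -1.693944 + 0.09·(-2.944499) = -1.958949
t=0.980000, y=-1.958949: f=-3.079454 → y ← -1.958949 + 0.09·(-3.079454) = -2.236100
t=1.070000, y=-2.236100: f=-3.227649 → y ← -2.236100 + 0.09·(-3.227649) = -2.526588
t=1.160000, y=-2.526588: f=-3.390381 → y ← -2.526588 + 0.09·(-3.390381) = -2.831722
y(1.25) ≈ -2.8317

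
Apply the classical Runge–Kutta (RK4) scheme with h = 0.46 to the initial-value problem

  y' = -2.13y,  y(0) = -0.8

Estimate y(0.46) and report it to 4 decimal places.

RK4: k1 = f(t_n, y_n); k2 = f(t_n + h/2, y_n + (h/2)·k1); k3 = f(t_n + h/2, y_n + (h/2)·k2); k4 = f(t_n + h, y_n + h·k3); y_{n+1} = y_n + (h/6)·(k1 + 2k2 + 2k3 + k4).
t=0.000000, y=-0.800000:
  k1 = f(0.000000, -0.800000) = 1.704000
  k2 = f(0.230000, -0.408080) = 0.869210
  k3 = f(0.230000, -0.600082) = 1.278174
  k4 = f(0.460000, -0.212040) = 0.451645
  y ← -0.800000 + (0.46/6)·(k1 + 2k2 + 2k3 + k4) = -0.305468
y(0.46) ≈ -0.3055

-0.3055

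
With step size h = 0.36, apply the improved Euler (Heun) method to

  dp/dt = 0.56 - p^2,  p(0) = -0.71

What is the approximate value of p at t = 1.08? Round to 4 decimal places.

Heun: k1 = f(t_n, p_n); k2 = f(t_n + h, p_n + h·k1); p_{n+1} = p_n + (h/2)·(k1 + k2).
t=0.000000, p=-0.710000:
  k1 = f(0.000000, -0.710000) = 0.055900
  k2 = f(0.360000, -0.689876) = 0.084071
  p ← -0.710000 + (0.36/2)·(0.055900 + 0.084071) = -0.684805
t=0.360000, p=-0.684805:
  k1 = f(0.360000, -0.684805) = 0.091042
  k2 = f(0.720000, -0.652030) = 0.134857
  p ← -0.684805 + (0.36/2)·(0.091042 + 0.134857) = -0.644143
t=0.720000, p=-0.644143:
  k1 = f(0.720000, -0.644143) = 0.145079
  k2 = f(1.080000, -0.591915) = 0.209637
  p ← -0.644143 + (0.36/2)·(0.145079 + 0.209637) = -0.580295
p(1.08) ≈ -0.5803

-0.5803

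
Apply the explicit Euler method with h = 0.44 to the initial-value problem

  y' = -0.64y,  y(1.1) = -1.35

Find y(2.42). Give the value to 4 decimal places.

Euler: y_{n+1} = y_n + h·f(t_n, y_n).
t=1.100000, y=-1.350000: f=0.864000 → y ← -1.350000 + 0.44·0.864000 = -0.969840
t=1.540000, y=-0.969840: f=0.620698 → y ← -0.969840 + 0.44·0.620698 = -0.696733
t=1.980000, y=-0.696733: f=0.445909 → y ← -0.696733 + 0.44·0.445909 = -0.500533
y(2.42) ≈ -0.5005

-0.5005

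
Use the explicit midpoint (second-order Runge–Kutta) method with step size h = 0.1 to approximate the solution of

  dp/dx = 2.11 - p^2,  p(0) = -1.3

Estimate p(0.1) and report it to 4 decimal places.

Midpoint: k1 = f(x_n, p_n); k2 = f(x_n + h/2, p_n + (h/2)·k1); p_{n+1} = p_n + h·k2.
x=0.000000, p=-1.300000:
  k1 = f(0.000000, -1.300000) = 0.420000
  k2 = f(0.050000, -1.279000) = 0.474159
  p ← -1.300000 + 0.1·0.474159 = -1.252584
p(0.1) ≈ -1.2526

-1.2526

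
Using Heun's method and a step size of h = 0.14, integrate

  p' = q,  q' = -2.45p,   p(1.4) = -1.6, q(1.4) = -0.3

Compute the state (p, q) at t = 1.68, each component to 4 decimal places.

Heun on (p,q): k1 = f(t_n, state_n); k2 = f(t_n + h, state_n + h·k1); state_{n+1} = state_n + (h/2)·(k1 + k2).
1.400000: (-1.600000, -0.300000)
  k1 = (-0.300000, 3.920000)
  predictor → (-1.642000, 0.248800)
  k2 = (0.248800, 4.022900)
  → (-1.603584, 0.256003)
1.540000: (-1.603584, 0.256003)
  k1 = (0.256003, 3.928781)
  predictor → (-1.567744, 0.806032)
  k2 = (0.806032, 3.840972)
  → (-1.529242, 0.799886)
(p(1.68), q(1.68)) ≈ (-1.5292, 0.7999)

-1.5292, 0.7999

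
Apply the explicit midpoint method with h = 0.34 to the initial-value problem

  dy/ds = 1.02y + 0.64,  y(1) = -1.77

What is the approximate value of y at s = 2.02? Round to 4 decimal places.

-3.8094

Midpoint: k1 = f(s_n, y_n); k2 = f(s_n + h/2, y_n + (h/2)·k1); y_{n+1} = y_n + h·k2.
s=1.000000, y=-1.770000:
  k1 = f(1.000000, -1.770000) = -1.165400
  k2 = f(1.170000, -1.968118) = -1.367480
  y ← -1.770000 + 0.34·(-1.367480) = -2.234943
s=1.340000, y=-2.234943:
  k1 = f(1.340000, -2.234943) = -1.639642
  k2 = f(1.510000, -2.513682) = -1.923956
  y ← -2.234943 + 0.34·(-1.923956) = -2.889088
s=1.680000, y=-2.889088:
  k1 = f(1.680000, -2.889088) = -2.306870
  k2 = f(1.850000, -3.281256) = -2.706881
  y ← -2.889088 + 0.34·(-2.706881) = -3.809428
y(2.02) ≈ -3.8094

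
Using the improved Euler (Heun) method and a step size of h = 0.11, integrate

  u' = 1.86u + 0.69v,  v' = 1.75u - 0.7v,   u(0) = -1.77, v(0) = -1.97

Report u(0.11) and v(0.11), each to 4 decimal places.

Heun on (u,v): k1 = f(s_n, state_n); k2 = f(s_n + h, state_n + h·k1); state_{n+1} = state_n + (h/2)·(k1 + k2).
0.000000: (-1.770000, -1.970000)
  k1 = (-4.651500, -1.718500)
  predictor → (-2.281665, -2.159035)
  k2 = (-5.733631, -2.481589)
  → (-2.341182, -2.201005)
(u(0.11), v(0.11)) ≈ (-2.3412, -2.2010)

-2.3412, -2.2010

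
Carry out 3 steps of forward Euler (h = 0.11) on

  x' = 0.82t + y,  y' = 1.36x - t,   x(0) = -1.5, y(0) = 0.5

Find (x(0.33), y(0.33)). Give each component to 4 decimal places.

Euler on (x,y): x_{n+1} = x_n + h·x', y_{n+1} = y_n + h·y'.
0.000000: (-1.500000, 0.500000); f=(0.500000, -2.040000) → (-1.445000, 0.275600)
0.110000: (-1.445000, 0.275600); f=(0.365800, -2.075200) → (-1.404762, 0.047328)
0.220000: (-1.404762, 0.047328); f=(0.227728, -2.130476) → (-1.379712, -0.187024)
(x(0.33), y(0.33)) ≈ (-1.3797, -0.1870)

-1.3797, -0.1870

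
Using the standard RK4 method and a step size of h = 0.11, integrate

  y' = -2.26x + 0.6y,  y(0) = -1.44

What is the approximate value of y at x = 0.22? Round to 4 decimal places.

RK4: k1 = f(x_n, y_n); k2 = f(x_n + h/2, y_n + (h/2)·k1); k3 = f(x_n + h/2, y_n + (h/2)·k2); k4 = f(x_n + h, y_n + h·k3); y_{n+1} = y_n + (h/6)·(k1 + 2k2 + 2k3 + k4).
x=0.000000, y=-1.440000:
  k1 = f(0.000000, -1.440000) = -0.864000
  k2 = f(0.055000, -1.487520) = -1.016812
  k3 = f(0.055000, -1.495925) = -1.021855
  k4 = f(0.110000, -1.552404) = -1.180042
  y ← -1.440000 + (0.11/6)·(k1 + 2k2 + 2k3 + k4) = -1.552225
x=0.110000, y=-1.552225:
  k1 = f(0.110000, -1.552225) = -1.179935
  k2 = f(0.165000, -1.617122) = -1.343173
  k3 = f(0.165000, -1.626100) = -1.348560
  k4 = f(0.220000, -1.700567) = -1.517540
  y ← -1.552225 + (0.11/6)·(k1 + 2k2 + 2k3 + k4) = -1.700376
y(0.22) ≈ -1.7004

-1.7004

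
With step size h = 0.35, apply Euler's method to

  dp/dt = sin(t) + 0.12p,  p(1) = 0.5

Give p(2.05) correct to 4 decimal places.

Euler: p_{n+1} = p_n + h·f(t_n, p_n).
t=1.000000, p=0.500000: f=0.901471 → p ← 0.500000 + 0.35·0.901471 = 0.815515
t=1.350000, p=0.815515: f=1.073585 → p ← 0.815515 + 0.35·1.073585 = 1.191270
t=1.700000, p=1.191270: f=1.134617 → p ← 1.191270 + 0.35·1.134617 = 1.588386
p(2.05) ≈ 1.5884

1.5884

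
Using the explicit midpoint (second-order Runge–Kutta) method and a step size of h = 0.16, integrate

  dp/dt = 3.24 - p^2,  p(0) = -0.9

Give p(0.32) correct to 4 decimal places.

Midpoint: k1 = f(t_n, p_n); k2 = f(t_n + h/2, p_n + (h/2)·k1); p_{n+1} = p_n + h·k2.
t=0.000000, p=-0.900000:
  k1 = f(0.000000, -0.900000) = 2.430000
  k2 = f(0.080000, -0.705600) = 2.742129
  p ← -0.900000 + 0.16·2.742129 = -0.461259
t=0.160000, p=-0.461259:
  k1 = f(0.160000, -0.461259) = 3.027240
  k2 = f(0.240000, -0.219080) = 3.192004
  p ← -0.461259 + 0.16·3.192004 = 0.049461
p(0.32) ≈ 0.0495

0.0495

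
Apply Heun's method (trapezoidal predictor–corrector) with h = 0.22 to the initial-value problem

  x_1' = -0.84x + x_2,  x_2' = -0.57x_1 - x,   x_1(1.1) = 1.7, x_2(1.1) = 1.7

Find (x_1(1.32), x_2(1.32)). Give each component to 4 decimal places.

1.8003, 1.2099

Heun on (x_1,x_2): k1 = f(x_n, state_n); k2 = f(x_n + h, state_n + h·k1); state_{n+1} = state_n + (h/2)·(k1 + k2).
1.100000: (1.700000, 1.700000)
  k1 = (0.776000, -2.069000)
  predictor → (1.870720, 1.244820)
  k2 = (0.136020, -2.386310)
  → (1.800322, 1.209916)
(x_1(1.32), x_2(1.32)) ≈ (1.8003, 1.2099)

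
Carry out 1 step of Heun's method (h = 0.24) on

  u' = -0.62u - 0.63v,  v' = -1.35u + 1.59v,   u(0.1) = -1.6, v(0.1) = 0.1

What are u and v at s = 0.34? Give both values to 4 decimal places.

-1.4357, 0.7266

Heun on (u,v): k1 = f(s_n, state_n); k2 = f(s_n + h, state_n + h·k1); state_{n+1} = state_n + (h/2)·(k1 + k2).
0.100000: (-1.600000, 0.100000)
  k1 = (0.929000, 2.319000)
  predictor → (-1.377040, 0.656560)
  k2 = (0.440132, 2.902934)
  → (-1.435704, 0.726632)
(u(0.34), v(0.34)) ≈ (-1.4357, 0.7266)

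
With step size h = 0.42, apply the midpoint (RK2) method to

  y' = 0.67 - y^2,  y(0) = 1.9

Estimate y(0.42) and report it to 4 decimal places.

1.4905

Midpoint: k1 = f(s_n, y_n); k2 = f(s_n + h/2, y_n + (h/2)·k1); y_{n+1} = y_n + h·k2.
s=0.000000, y=1.900000:
  k1 = f(0.000000, 1.900000) = -2.940000
  k2 = f(0.210000, 1.282600) = -0.975063
  y ← 1.900000 + 0.42·(-0.975063) = 1.490474
y(0.42) ≈ 1.4905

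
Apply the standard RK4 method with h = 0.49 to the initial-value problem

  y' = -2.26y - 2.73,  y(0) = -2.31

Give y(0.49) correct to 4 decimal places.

-1.5850

RK4: k1 = f(s_n, y_n); k2 = f(s_n + h/2, y_n + (h/2)·k1); k3 = f(s_n + h/2, y_n + (h/2)·k2); k4 = f(s_n + h, y_n + h·k3); y_{n+1} = y_n + (h/6)·(k1 + 2k2 + 2k3 + k4).
s=0.000000, y=-2.310000:
  k1 = f(0.000000, -2.310000) = 2.490600
  k2 = f(0.245000, -1.699803) = 1.111555
  k3 = f(0.245000, -2.037669) = 1.875132
  k4 = f(0.490000, -1.391185) = 0.414079
  y ← -2.310000 + (0.49/6)·(k1 + 2k2 + 2k3 + k4) = -1.584959
y(0.49) ≈ -1.5850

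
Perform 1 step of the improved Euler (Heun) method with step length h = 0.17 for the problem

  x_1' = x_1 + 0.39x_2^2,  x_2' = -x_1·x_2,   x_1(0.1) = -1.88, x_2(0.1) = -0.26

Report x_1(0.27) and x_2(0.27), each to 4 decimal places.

-2.2202, -0.3656

Heun on (x_1,x_2): k1 = f(t_n, state_n); k2 = f(t_n + h, state_n + h·k1); state_{n+1} = state_n + (h/2)·(k1 + k2).
0.100000: (-1.880000, -0.260000)
  k1 = (-1.853636, -0.488800)
  predictor → (-2.195118, -0.343096)
  k2 = (-2.149209, -0.753136)
  → (-2.220242, -0.365565)
(x_1(0.27), x_2(0.27)) ≈ (-2.2202, -0.3656)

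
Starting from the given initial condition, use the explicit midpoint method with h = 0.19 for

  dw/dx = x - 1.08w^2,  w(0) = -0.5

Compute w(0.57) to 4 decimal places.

-0.5165

Midpoint: k1 = f(x_n, w_n); k2 = f(x_n + h/2, w_n + (h/2)·k1); w_{n+1} = w_n + h·k2.
x=0.000000, w=-0.500000:
  k1 = f(0.000000, -0.500000) = -0.270000
  k2 = f(0.095000, -0.525650) = -0.203413
  w ← -0.500000 + 0.19·(-0.203413) = -0.538648
x=0.190000, w=-0.538648:
  k1 = f(0.190000, -0.538648) = -0.123353
  k2 = f(0.285000, -0.550367) = -0.042136
  w ← -0.538648 + 0.19·(-0.042136) = -0.546654
x=0.380000, w=-0.546654:
  k1 = f(0.380000, -0.546654) = 0.057263
  k2 = f(0.475000, -0.541214) = 0.158654
  w ← -0.546654 + 0.19·0.158654 = -0.516510
w(0.57) ≈ -0.5165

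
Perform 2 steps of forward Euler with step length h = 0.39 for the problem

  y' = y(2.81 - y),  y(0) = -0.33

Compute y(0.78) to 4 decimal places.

-1.7488

Euler: y_{n+1} = y_n + h·f(x_n, y_n).
x=0.000000, y=-0.330000: f=-1.036200 → y ← -0.330000 + 0.39·(-1.036200) = -0.734118
x=0.390000, y=-0.734118: f=-2.601801 → y ← -0.734118 + 0.39·(-2.601801) = -1.748820
y(0.78) ≈ -1.7488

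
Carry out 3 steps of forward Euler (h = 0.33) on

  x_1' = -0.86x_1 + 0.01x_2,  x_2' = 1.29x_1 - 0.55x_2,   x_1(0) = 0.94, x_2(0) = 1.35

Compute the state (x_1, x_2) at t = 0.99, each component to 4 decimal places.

Euler on (x_1,x_2): x_1_{n+1} = x_1_n + h·x_1', x_2_{n+1} = x_2_n + h·x_2'.
0.000000: (0.940000, 1.350000); f=(-0.794900, 0.470100) → (0.677683, 1.505133)
0.330000: (0.677683, 1.505133); f=(-0.567756, 0.046388) → (0.490324, 1.520441)
0.660000: (0.490324, 1.520441); f=(-0.406474, -0.203725) → (0.356187, 1.453212)
(x_1(0.99), x_2(0.99)) ≈ (0.3562, 1.4532)

0.3562, 1.4532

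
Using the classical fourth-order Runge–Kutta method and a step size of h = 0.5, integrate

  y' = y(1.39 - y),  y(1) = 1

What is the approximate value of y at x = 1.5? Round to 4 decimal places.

1.1634

RK4: k1 = f(x_n, y_n); k2 = f(x_n + h/2, y_n + (h/2)·k1); k3 = f(x_n + h/2, y_n + (h/2)·k2); k4 = f(x_n + h, y_n + h·k3); y_{n+1} = y_n + (h/6)·(k1 + 2k2 + 2k3 + k4).
x=1.000000, y=1.000000:
  k1 = f(1.000000, 1.000000) = 0.390000
  k2 = f(1.250000, 1.097500) = 0.321019
  k3 = f(1.250000, 1.080255) = 0.334604
  k4 = f(1.500000, 1.167302) = 0.259956
  y ← 1.000000 + (0.5/6)·(k1 + 2k2 + 2k3 + k4) = 1.163433
y(1.5) ≈ 1.1634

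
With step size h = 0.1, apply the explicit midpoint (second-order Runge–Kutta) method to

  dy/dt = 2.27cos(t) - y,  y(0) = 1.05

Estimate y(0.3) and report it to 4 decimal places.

1.3564

Midpoint: k1 = f(t_n, y_n); k2 = f(t_n + h/2, y_n + (h/2)·k1); y_{n+1} = y_n + h·k2.
t=0.000000, y=1.050000:
  k1 = f(0.000000, 1.050000) = 1.220000
  k2 = f(0.050000, 1.111000) = 1.156163
  y ← 1.050000 + 0.1·1.156163 = 1.165616
t=0.100000, y=1.165616:
  k1 = f(0.100000, 1.165616) = 1.093043
  k2 = f(0.150000, 1.220268) = 1.024242
  y ← 1.165616 + 0.1·1.024242 = 1.268040
t=0.200000, y=1.268040:
  k1 = f(0.200000, 1.268040) = 0.956711
  k2 = f(0.250000, 1.315876) = 0.883555
  y ← 1.268040 + 0.1·0.883555 = 1.356396
y(0.3) ≈ 1.3564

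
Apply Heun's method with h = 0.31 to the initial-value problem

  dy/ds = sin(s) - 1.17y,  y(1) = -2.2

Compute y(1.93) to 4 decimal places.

Heun: k1 = f(s_n, y_n); k2 = f(s_n + h, y_n + h·k1); y_{n+1} = y_n + (h/2)·(k1 + k2).
s=1.000000, y=-2.200000:
  k1 = f(1.000000, -2.200000) = 3.415471
  k2 = f(1.310000, -1.141204) = 2.301394
  y ← -2.200000 + (0.31/2)·(3.415471 + 2.301394) = -1.313886
s=1.310000, y=-1.313886:
  k1 = f(1.310000, -1.313886) = 2.503432
  k2 = f(1.620000, -0.537822) = 1.628042
  y ← -1.313886 + (0.31/2)·(2.503432 + 1.628042) = -0.673508
s=1.620000, y=-0.673508:
  k1 = f(1.620000, -0.673508) = 1.786794
  k2 = f(1.930000, -0.119602) = 1.076111
  y ← -0.673508 + (0.31/2)·(1.786794 + 1.076111) = -0.229757
y(1.93) ≈ -0.2298

-0.2298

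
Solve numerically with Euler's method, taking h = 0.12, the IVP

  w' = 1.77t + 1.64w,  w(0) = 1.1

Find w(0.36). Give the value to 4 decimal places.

Euler: w_{n+1} = w_n + h·f(t_n, w_n).
t=0.000000, w=1.100000: f=1.804000 → w ← 1.100000 + 0.12·1.804000 = 1.316480
t=0.120000, w=1.316480: f=2.371427 → w ← 1.316480 + 0.12·2.371427 = 1.601051
t=0.240000, w=1.601051: f=3.050524 → w ← 1.601051 + 0.12·3.050524 = 1.967114
w(0.36) ≈ 1.9671

1.9671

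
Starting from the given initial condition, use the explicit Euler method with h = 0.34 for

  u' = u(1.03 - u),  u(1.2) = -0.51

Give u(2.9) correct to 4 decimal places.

Euler: u_{n+1} = u_n + h·f(s_n, u_n).
s=1.200000, u=-0.510000: f=-0.785400 → u ← -0.510000 + 0.34·(-0.785400) = -0.777036
s=1.540000, u=-0.777036: f=-1.404132 → u ← -0.777036 + 0.34·(-1.404132) = -1.254441
s=1.880000, u=-1.254441: f=-2.865696 → u ← -1.254441 + 0.34·(-2.865696) = -2.228778
s=2.220000, u=-2.228778: f=-7.263090 → u ← -2.228778 + 0.34·(-7.263090) = -4.698228
s=2.560000, u=-4.698228: f=-26.912524 → u ← -4.698228 + 0.34·(-26.912524) = -13.848486
u(2.9) ≈ -13.8485

-13.8485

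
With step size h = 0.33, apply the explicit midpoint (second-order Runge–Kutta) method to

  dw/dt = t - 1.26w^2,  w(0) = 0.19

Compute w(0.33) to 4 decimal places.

0.2306

Midpoint: k1 = f(t_n, w_n); k2 = f(t_n + h/2, w_n + (h/2)·k1); w_{n+1} = w_n + h·k2.
t=0.000000, w=0.190000:
  k1 = f(0.000000, 0.190000) = -0.045486
  k2 = f(0.165000, 0.182495) = 0.123037
  w ← 0.190000 + 0.33·0.123037 = 0.230602
w(0.33) ≈ 0.2306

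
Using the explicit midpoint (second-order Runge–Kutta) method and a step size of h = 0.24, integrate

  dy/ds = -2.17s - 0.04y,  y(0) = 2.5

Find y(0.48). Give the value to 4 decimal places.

Midpoint: k1 = f(s_n, y_n); k2 = f(s_n + h/2, y_n + (h/2)·k1); y_{n+1} = y_n + h·k2.
s=0.000000, y=2.500000:
  k1 = f(0.000000, 2.500000) = -0.100000
  k2 = f(0.120000, 2.488000) = -0.359920
  y ← 2.500000 + 0.24·(-0.359920) = 2.413619
s=0.240000, y=2.413619:
  k1 = f(0.240000, 2.413619) = -0.617345
  k2 = f(0.360000, 2.339538) = -0.874782
  y ← 2.413619 + 0.24·(-0.874782) = 2.203672
y(0.48) ≈ 2.2037

2.2037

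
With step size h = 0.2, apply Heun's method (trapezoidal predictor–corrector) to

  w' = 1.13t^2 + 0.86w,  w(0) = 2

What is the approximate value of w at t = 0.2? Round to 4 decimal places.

Heun: k1 = f(t_n, w_n); k2 = f(t_n + h, w_n + h·k1); w_{n+1} = w_n + (h/2)·(k1 + k2).
t=0.000000, w=2.000000:
  k1 = f(0.000000, 2.000000) = 1.720000
  k2 = f(0.200000, 2.344000) = 2.061040
  w ← 2.000000 + (0.2/2)·(1.720000 + 2.061040) = 2.378104
w(0.2) ≈ 2.3781

2.3781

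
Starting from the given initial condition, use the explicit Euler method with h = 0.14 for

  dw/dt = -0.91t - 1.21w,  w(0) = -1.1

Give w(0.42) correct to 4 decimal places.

-0.6808

Euler: w_{n+1} = w_n + h·f(t_n, w_n).
t=0.000000, w=-1.100000: f=1.331000 → w ← -1.100000 + 0.14·1.331000 = -0.913660
t=0.140000, w=-0.913660: f=0.978129 → w ← -0.913660 + 0.14·0.978129 = -0.776722
t=0.280000, w=-0.776722: f=0.685034 → w ← -0.776722 + 0.14·0.685034 = -0.680817
w(0.42) ≈ -0.6808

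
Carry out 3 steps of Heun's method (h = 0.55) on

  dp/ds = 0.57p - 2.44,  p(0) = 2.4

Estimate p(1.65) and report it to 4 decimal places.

Heun: k1 = f(s_n, p_n); k2 = f(s_n + h, p_n + h·k1); p_{n+1} = p_n + (h/2)·(k1 + k2).
s=0.000000, p=2.400000:
  k1 = f(0.000000, 2.400000) = -1.072000
  k2 = f(0.550000, 1.810400) = -1.408072
  p ← 2.400000 + (0.55/2)·(-1.072000 + (-1.408072)) = 1.717980
s=0.550000, p=1.717980:
  k1 = f(0.550000, 1.717980) = -1.460751
  k2 = f(1.100000, 0.914567) = -1.918697
  p ← 1.717980 + (0.55/2)·(-1.460751 + (-1.918697)) = 0.788632
s=1.100000, p=0.788632:
  k1 = f(1.100000, 0.788632) = -1.990480
  k2 = f(1.650000, -0.306132) = -2.614495
  p ← 0.788632 + (0.55/2)·(-1.990480 + (-2.614495)) = -0.477736
p(1.65) ≈ -0.4777

-0.4777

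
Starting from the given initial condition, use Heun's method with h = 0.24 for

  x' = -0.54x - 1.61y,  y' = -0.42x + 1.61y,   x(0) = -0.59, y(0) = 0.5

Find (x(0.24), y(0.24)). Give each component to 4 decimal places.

-0.7480, 0.8074

Heun on (x,y): k1 = f(t_n, state_n); k2 = f(t_n + h, state_n + h·k1); state_{n+1} = state_n + (h/2)·(k1 + k2).
0.000000: (-0.590000, 0.500000)
  k1 = (-0.486400, 1.052800)
  predictor → (-0.706736, 0.752672)
  k2 = (-0.830164, 1.508631)
  → (-0.747988, 0.807372)
(x(0.24), y(0.24)) ≈ (-0.7480, 0.8074)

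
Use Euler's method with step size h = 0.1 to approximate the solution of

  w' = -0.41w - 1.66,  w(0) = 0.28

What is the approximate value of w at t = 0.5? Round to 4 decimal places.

-0.5376

Euler: w_{n+1} = w_n + h·f(t_n, w_n).
t=0.000000, w=0.280000: f=-1.774800 → w ← 0.280000 + 0.1·(-1.774800) = 0.102520
t=0.100000, w=0.102520: f=-1.702033 → w ← 0.102520 + 0.1·(-1.702033) = -0.067683
t=0.200000, w=-0.067683: f=-1.632250 → w ← -0.067683 + 0.1·(-1.632250) = -0.230908
t=0.300000, w=-0.230908: f=-1.565328 → w ← -0.230908 + 0.1·(-1.565328) = -0.387441
t=0.400000, w=-0.387441: f=-1.501149 → w ← -0.387441 + 0.1·(-1.501149) = -0.537556
w(0.5) ≈ -0.5376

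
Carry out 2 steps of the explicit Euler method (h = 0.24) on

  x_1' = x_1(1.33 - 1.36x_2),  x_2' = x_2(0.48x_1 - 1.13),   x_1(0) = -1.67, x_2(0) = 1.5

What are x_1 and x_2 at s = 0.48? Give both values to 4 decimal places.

-1.4638, 0.4580

Euler on (x_1,x_2): x_1_{n+1} = x_1_n + h·x_1', x_2_{n+1} = x_2_n + h·x_2'.
0.000000: (-1.670000, 1.500000); f=(1.185700, -2.897400) → (-1.385432, 0.804624)
0.240000: (-1.385432, 0.804624); f=(-0.326562, -1.444306) → (-1.463807, 0.457991)
(x_1(0.48), x_2(0.48)) ≈ (-1.4638, 0.4580)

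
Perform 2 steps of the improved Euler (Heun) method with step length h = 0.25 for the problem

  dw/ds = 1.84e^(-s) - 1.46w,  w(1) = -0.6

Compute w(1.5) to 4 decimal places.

Heun: k1 = f(s_n, w_n); k2 = f(s_n + h, w_n + h·k1); w_{n+1} = w_n + (h/2)·(k1 + k2).
s=1.000000, w=-0.600000:
  k1 = f(1.000000, -0.600000) = 1.552898
  k2 = f(1.250000, -0.211775) = 0.836361
  w ← -0.600000 + (0.25/2)·(1.552898 + 0.836361) = -0.301343
s=1.250000, w=-0.301343:
  k1 = f(1.250000, -0.301343) = 0.967129
  k2 = f(1.500000, -0.059560) = 0.497518
  w ← -0.301343 + (0.25/2)·(0.967129 + 0.497518) = -0.118262
w(1.5) ≈ -0.1183

-0.1183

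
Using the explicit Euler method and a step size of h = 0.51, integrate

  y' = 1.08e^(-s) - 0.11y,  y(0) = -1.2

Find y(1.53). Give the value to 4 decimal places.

Euler: y_{n+1} = y_n + h·f(s_n, y_n).
s=0.000000, y=-1.200000: f=1.212000 → y ← -1.200000 + 0.51·1.212000 = -0.581880
s=0.510000, y=-0.581880: f=0.712542 → y ← -0.581880 + 0.51·0.712542 = -0.218484
s=1.020000, y=-0.218484: f=0.413476 → y ← -0.218484 + 0.51·0.413476 = -0.007611
y(1.53) ≈ -0.0076

-0.0076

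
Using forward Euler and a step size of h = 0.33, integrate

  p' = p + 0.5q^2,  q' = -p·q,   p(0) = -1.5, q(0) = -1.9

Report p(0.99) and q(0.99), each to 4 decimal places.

2.1400, -4.8782

Euler on (p,q): p_{n+1} = p_n + h·p', q_{n+1} = q_n + h·q'.
0.000000: (-1.500000, -1.900000); f=(0.305000, -2.850000) → (-1.399350, -2.840500)
0.330000: (-1.399350, -2.840500); f=(2.634870, -3.974854) → (-0.529843, -4.152202)
0.660000: (-0.529843, -4.152202); f=(8.090547, -2.200014) → (2.140038, -4.878206)
(p(0.99), q(0.99)) ≈ (2.1400, -4.8782)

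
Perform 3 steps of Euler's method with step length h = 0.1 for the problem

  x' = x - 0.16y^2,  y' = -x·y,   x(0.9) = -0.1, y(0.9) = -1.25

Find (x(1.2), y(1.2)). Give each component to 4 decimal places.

Euler on (x,y): x_{n+1} = x_n + h·x', y_{n+1} = y_n + h·y'.
0.900000: (-0.100000, -1.250000); f=(-0.350000, -0.125000) → (-0.135000, -1.262500)
1.000000: (-0.135000, -1.262500); f=(-0.390025, -0.170437) → (-0.174003, -1.279544)
1.100000: (-0.174003, -1.279544); f=(-0.435960, -0.222644) → (-0.217598, -1.301808)
(x(1.2), y(1.2)) ≈ (-0.2176, -1.3018)

-0.2176, -1.3018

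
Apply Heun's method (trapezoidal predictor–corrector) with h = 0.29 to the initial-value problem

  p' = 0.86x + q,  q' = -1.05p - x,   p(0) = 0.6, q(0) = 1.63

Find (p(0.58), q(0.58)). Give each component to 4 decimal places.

1.5175, 0.8077

Heun on (p,q): k1 = f(x_n, state_n); k2 = f(x_n + h, state_n + h·k1); state_{n+1} = state_n + (h/2)·(k1 + k2).
0.000000: (0.600000, 1.630000)
  k1 = (1.630000, -0.630000)
  predictor → (1.072700, 1.447300)
  k2 = (1.696700, -1.416335)
  → (1.082371, 1.333281)
0.290000: (1.082371, 1.333281)
  k1 = (1.582681, -1.426490)
  predictor → (1.541349, 0.919599)
  k2 = (1.418399, -2.198417)
  → (1.517528, 0.807670)
(p(0.58), q(0.58)) ≈ (1.5175, 0.8077)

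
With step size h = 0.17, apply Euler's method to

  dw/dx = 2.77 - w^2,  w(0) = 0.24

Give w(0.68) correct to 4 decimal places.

1.5154

Euler: w_{n+1} = w_n + h·f(x_n, w_n).
x=0.000000, w=0.240000: f=2.712400 → w ← 0.240000 + 0.17·2.712400 = 0.701108
x=0.170000, w=0.701108: f=2.278448 → w ← 0.701108 + 0.17·2.278448 = 1.088444
x=0.340000, w=1.088444: f=1.585289 → w ← 1.088444 + 0.17·1.585289 = 1.357943
x=0.510000, w=1.357943: f=0.925990 → w ← 1.357943 + 0.17·0.925990 = 1.515362
w(0.68) ≈ 1.5154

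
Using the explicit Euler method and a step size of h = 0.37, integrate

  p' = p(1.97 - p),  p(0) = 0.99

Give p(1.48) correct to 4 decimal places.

Euler: p_{n+1} = p_n + h·f(x_n, p_n).
x=0.000000, p=0.990000: f=0.970200 → p ← 0.990000 + 0.37·0.970200 = 1.348974
x=0.370000, p=1.348974: f=0.837748 → p ← 1.348974 + 0.37·0.837748 = 1.658941
x=0.740000, p=1.658941: f=0.516029 → p ← 1.658941 + 0.37·0.516029 = 1.849871
x=1.110000, p=1.849871: f=0.222222 → p ← 1.849871 + 0.37·0.222222 = 1.932094
p(1.48) ≈ 1.9321

1.9321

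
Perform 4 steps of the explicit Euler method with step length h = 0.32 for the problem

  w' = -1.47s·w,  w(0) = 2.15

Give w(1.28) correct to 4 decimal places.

Euler: w_{n+1} = w_n + h·f(s_n, w_n).
s=0.000000, w=2.150000: f=0.000000 → w ← 2.150000 + 0.32·0.000000 = 2.150000
s=0.320000, w=2.150000: f=-1.011360 → w ← 2.150000 + 0.32·(-1.011360) = 1.826365
s=0.640000, w=1.826365: f=-1.718244 → w ← 1.826365 + 0.32·(-1.718244) = 1.276527
s=0.960000, w=1.276527: f=-1.801435 → w ← 1.276527 + 0.32·(-1.801435) = 0.700068
w(1.28) ≈ 0.7001

0.7001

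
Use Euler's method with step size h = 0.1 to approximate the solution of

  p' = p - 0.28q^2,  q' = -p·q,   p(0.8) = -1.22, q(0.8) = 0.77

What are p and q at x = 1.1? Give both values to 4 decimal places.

-1.6939, 1.1300

Euler on (p,q): p_{n+1} = p_n + h·p', q_{n+1} = q_n + h·q'.
0.800000: (-1.220000, 0.770000); f=(-1.386012, 0.939400) → (-1.358601, 0.863940)
0.900000: (-1.358601, 0.863940); f=(-1.567591, 1.173750) → (-1.515360, 0.981315)
1.000000: (-1.515360, 0.981315); f=(-1.784994, 1.487046) → (-1.693860, 1.130020)
(p(1.1), q(1.1)) ≈ (-1.6939, 1.1300)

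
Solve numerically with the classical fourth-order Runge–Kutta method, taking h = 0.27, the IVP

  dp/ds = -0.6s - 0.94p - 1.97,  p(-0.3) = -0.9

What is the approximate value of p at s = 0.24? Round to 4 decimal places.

-1.3741

RK4: k1 = f(s_n, p_n); k2 = f(s_n + h/2, p_n + (h/2)·k1); k3 = f(s_n + h/2, p_n + (h/2)·k2); k4 = f(s_n + h, p_n + h·k3); p_{n+1} = p_n + (h/6)·(k1 + 2k2 + 2k3 + k4).
s=-0.300000, p=-0.900000:
  k1 = f(-0.300000, -0.900000) = -0.944000
  k2 = f(-0.165000, -1.027440) = -0.905206
  k3 = f(-0.165000, -1.022203) = -0.910129
  k4 = f(-0.030000, -1.145735) = -0.875009
  p ← -0.900000 + (0.27/6)·(k1 + 2k2 + 2k3 + k4) = -1.145236
s=-0.030000, p=-1.145236:
  k1 = f(-0.030000, -1.145236) = -0.875479
  k2 = f(0.105000, -1.263425) = -0.845380
  k3 = f(0.105000, -1.259362) = -0.849200
  k4 = f(0.240000, -1.374520) = -0.821952
  p ← -1.145236 + (0.27/6)·(k1 + 2k2 + 2k3 + k4) = -1.374132
p(0.24) ≈ -1.3741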